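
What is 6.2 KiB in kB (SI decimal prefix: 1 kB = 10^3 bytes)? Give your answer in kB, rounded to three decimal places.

6.349 kB

6.2 KiB × 1,024 bytes/KiB = 6,348.8 bytes
1 kB = 1,000 bytes
6,348.8 / 1,000 = 6.349 kB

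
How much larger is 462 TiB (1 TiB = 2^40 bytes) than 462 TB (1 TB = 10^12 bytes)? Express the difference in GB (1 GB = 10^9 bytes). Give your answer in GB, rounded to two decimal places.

462 TiB = 462 × 1,099,511,627,776 = 507,974,372,032,512 bytes
462 TB = 462 × 1,000,000,000,000 = 462,000,000,000,000 bytes
difference = 45,974,372,032,512 bytes
45,974,372,032,512 / 1,000,000,000 = 45,974.37 GB

45,974.37 GB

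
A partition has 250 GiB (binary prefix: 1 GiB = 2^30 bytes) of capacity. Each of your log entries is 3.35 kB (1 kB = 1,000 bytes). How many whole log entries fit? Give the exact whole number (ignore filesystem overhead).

80,129,986

Capacity: 250 GiB = 268,435,456,000 bytes
Per item: 3.35 kB = 3,350 bytes
⌊268,435,456,000 / 3,350⌋ = 80,129,986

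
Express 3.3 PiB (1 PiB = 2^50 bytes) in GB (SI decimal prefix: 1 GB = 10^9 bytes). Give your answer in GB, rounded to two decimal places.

3,715,469.69 GB

3.3 PiB = 3.3 × 2^50 bytes = 3,715,469,692,580,659.2 bytes
1 GB = 1,000,000,000 bytes
3,715,469,692,580,659.2 / 1,000,000,000 = 3,715,469.69 GB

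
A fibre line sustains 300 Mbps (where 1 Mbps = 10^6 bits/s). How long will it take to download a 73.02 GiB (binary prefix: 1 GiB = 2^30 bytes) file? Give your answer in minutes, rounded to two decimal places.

34.85 minutes

73.02 GiB = 78,404,627,988.48 bytes = 627,237,023,907.84 bits
300 Mbps = 300,000,000 bits/s
time = 627,237,023,907.84 / 300,000,000 = 2,090.790 s
2,090.790 s / 60 = 34.85 minutes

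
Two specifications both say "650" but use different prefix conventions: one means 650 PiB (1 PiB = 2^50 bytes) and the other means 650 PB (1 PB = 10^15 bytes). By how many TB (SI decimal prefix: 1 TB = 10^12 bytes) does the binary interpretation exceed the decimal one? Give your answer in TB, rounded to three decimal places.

650 PiB = 650 × 1,125,899,906,842,624 = 731,834,939,447,705,600 bytes
650 PB = 650 × 1,000,000,000,000,000 = 650,000,000,000,000,000 bytes
difference = 81,834,939,447,705,600 bytes
81,834,939,447,705,600 / 1,000,000,000,000 = 81,834.939 TB

81,834.939 TB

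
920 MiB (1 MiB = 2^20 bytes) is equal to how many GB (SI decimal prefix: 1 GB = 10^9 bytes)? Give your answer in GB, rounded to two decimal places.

0.96 GB

920 MiB × 1,048,576 bytes/MiB = 964,689,920 bytes
1 GB = 1,000,000,000 bytes
964,689,920 / 1,000,000,000 = 0.96 GB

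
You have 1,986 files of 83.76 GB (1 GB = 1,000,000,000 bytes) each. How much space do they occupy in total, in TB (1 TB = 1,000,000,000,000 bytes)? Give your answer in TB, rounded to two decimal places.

166.35 TB

Total = 1,986 × 83.76 GB = 166347.36 GB
= 166347.36 × 1,000,000,000 bytes = 166,347,360,000,000 bytes
1 TB = 1,000,000,000,000 bytes
166,347,360,000,000 / 1,000,000,000,000 = 166.35 TB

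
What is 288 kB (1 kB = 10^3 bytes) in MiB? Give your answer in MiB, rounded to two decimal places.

0.27 MiB

288 kB × 1,000 bytes/kB = 288,000 bytes
1 MiB = 1,048,576 bytes
288,000 / 1,048,576 = 0.27 MiB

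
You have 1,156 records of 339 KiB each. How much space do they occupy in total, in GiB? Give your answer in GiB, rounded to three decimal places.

Total = 1,156 × 339 KiB = 391,884 KiB
= 391,884 × 1,024 bytes = 401,289,216 bytes
1 GiB = 1,073,741,824 bytes
401,289,216 / 1,073,741,824 = 0.374 GiB

0.374 GiB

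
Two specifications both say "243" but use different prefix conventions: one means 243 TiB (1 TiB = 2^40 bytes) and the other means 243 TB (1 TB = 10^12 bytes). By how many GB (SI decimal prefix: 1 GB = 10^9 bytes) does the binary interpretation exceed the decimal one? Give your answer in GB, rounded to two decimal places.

24,181.33 GB

243 TiB = 243 × 1,099,511,627,776 = 267,181,325,549,568 bytes
243 TB = 243 × 1,000,000,000,000 = 243,000,000,000,000 bytes
difference = 24,181,325,549,568 bytes
24,181,325,549,568 / 1,000,000,000 = 24,181.33 GB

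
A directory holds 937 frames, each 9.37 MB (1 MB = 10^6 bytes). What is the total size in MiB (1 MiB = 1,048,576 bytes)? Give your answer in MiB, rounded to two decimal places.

8,372.96 MiB

Total = 937 × 9.37 MB = 8779.69 MB
= 8779.69 × 1,000,000 bytes = 8,779,690,000 bytes
1 MiB = 1,048,576 bytes
8,779,690,000 / 1,048,576 = 8,372.96 MiB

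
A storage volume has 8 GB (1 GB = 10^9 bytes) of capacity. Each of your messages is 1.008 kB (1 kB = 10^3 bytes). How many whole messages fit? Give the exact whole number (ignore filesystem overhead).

7,936,507

Capacity: 8 GB = 8,000,000,000 bytes
Per item: 1.008 kB = 1,008 bytes
⌊8,000,000,000 / 1,008⌋ = 7,936,507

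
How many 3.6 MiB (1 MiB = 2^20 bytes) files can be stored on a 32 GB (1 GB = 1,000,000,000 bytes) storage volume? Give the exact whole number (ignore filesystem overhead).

8,477

Capacity: 32 GB = 32,000,000,000 bytes
Per item: 3.6 MiB = 3,774,873.6 bytes
⌊32,000,000,000 / 3,774,873.6⌋ = 8,477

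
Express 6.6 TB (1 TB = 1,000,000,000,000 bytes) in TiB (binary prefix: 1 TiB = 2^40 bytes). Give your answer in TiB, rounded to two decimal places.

6.00 TiB

6.6 TB = 6.6 × 10^12 bytes = 6,600,000,000,000 bytes
1 TiB = 1,099,511,627,776 bytes
6,600,000,000,000 / 1,099,511,627,776 = 6.00 TiB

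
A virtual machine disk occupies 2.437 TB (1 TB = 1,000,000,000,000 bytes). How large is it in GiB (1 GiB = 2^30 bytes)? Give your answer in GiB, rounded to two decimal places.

2,269.63 GiB

2.437 TB × 1,000,000,000,000 bytes/TB = 2,437,000,000,000 bytes
1 GiB = 1,073,741,824 bytes
2,437,000,000,000 / 1,073,741,824 = 2,269.63 GiB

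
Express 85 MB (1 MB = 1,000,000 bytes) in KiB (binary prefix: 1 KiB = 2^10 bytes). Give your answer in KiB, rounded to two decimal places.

83,007.81 KiB

85 MB = 85 × 10^6 bytes = 85,000,000 bytes
1 KiB = 2^10 bytes = 1,024 bytes
85,000,000 / 1,024 = 83,007.81 KiB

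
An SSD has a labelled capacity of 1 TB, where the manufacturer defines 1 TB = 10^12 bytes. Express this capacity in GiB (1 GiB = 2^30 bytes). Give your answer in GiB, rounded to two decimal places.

931.32 GiB

1 TB × 1,000,000,000,000 bytes/TB = 1,000,000,000,000 bytes
1 GiB = 1,073,741,824 bytes
1,000,000,000,000 / 1,073,741,824 = 931.32 GiB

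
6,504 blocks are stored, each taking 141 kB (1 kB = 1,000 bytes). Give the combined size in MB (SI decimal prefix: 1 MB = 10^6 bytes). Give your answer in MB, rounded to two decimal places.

Total = 6,504 × 141 kB = 917,064 kB
= 917,064 × 1,000 bytes = 917,064,000 bytes
1 MB = 1,000,000 bytes
917,064,000 / 1,000,000 = 917.06 MB

917.06 MB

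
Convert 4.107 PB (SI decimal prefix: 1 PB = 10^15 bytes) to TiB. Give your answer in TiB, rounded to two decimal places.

3,735.29 TiB

4.107 PB × 1,000,000,000,000,000 bytes/PB = 4,107,000,000,000,000 bytes
1 TiB = 2^40 bytes = 1,099,511,627,776 bytes
4,107,000,000,000,000 / 1,099,511,627,776 = 3,735.29 TiB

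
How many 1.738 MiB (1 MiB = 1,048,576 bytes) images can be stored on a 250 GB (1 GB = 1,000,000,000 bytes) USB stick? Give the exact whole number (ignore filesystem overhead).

Capacity: 250 GB = 250,000,000,000 bytes
Per item: 1.738 MiB = 1,822,425.088 bytes
⌊250,000,000,000 / 1,822,425.088⌋ = 137,179

137,179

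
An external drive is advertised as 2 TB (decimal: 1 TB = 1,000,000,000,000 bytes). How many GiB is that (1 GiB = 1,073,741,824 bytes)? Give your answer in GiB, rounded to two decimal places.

1,862.65 GiB

2 TB × 1,000,000,000,000 bytes/TB = 2,000,000,000,000 bytes
1 GiB = 1,073,741,824 bytes
2,000,000,000,000 / 1,073,741,824 = 1,862.65 GiB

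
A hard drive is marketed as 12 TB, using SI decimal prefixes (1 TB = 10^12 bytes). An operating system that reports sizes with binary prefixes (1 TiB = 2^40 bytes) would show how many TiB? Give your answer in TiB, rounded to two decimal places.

10.91 TiB

12 TB × 1,000,000,000,000 bytes/TB = 12,000,000,000,000 bytes
1 TiB = 2^40 bytes = 1,099,511,627,776 bytes
12,000,000,000,000 / 1,099,511,627,776 = 10.91 TiB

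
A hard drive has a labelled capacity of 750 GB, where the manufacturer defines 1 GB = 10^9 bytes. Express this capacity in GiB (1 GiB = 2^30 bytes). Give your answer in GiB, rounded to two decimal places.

750 GB × 1,000,000,000 bytes/GB = 750,000,000,000 bytes
1 GiB = 1,073,741,824 bytes
750,000,000,000 / 1,073,741,824 = 698.49 GiB

698.49 GiB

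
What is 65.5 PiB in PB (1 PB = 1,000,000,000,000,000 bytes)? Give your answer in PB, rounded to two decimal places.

65.5 PiB × 1,125,899,906,842,624 bytes/PiB = 73,746,443,898,191,872 bytes
1 PB = 1,000,000,000,000,000 bytes
73,746,443,898,191,872 / 1,000,000,000,000,000 = 73.75 PB

73.75 PB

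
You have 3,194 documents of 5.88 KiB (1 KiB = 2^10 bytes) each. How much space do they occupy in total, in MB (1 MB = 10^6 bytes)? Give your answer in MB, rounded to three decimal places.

19.231 MB

Total = 3,194 × 5.88 KiB = 18780.72 KiB
= 18780.72 × 1,024 bytes = 19,231,457.28 bytes
1 MB = 1,000,000 bytes
19,231,457.28 / 1,000,000 = 19.231 MB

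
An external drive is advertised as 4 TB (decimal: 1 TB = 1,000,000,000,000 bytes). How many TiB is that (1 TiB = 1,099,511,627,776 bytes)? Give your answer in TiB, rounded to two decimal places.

3.64 TiB

4 TB = 4 × 10^12 bytes = 4,000,000,000,000 bytes
1 TiB = 1,099,511,627,776 bytes
4,000,000,000,000 / 1,099,511,627,776 = 3.64 TiB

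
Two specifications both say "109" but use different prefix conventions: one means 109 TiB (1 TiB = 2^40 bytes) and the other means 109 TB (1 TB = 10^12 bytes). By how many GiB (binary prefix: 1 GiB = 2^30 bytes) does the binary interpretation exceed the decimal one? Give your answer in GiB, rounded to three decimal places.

109 TiB = 109 × 1,099,511,627,776 = 119,846,767,427,584 bytes
109 TB = 109 × 1,000,000,000,000 = 109,000,000,000,000 bytes
difference = 10,846,767,427,584 bytes
10,846,767,427,584 / 1,073,741,824 = 10,101.839 GiB

10,101.839 GiB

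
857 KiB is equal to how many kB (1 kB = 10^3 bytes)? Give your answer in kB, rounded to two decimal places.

857 KiB = 857 × 2^10 bytes = 877,568 bytes
1 kB = 1,000 bytes
877,568 / 1,000 = 877.57 kB

877.57 kB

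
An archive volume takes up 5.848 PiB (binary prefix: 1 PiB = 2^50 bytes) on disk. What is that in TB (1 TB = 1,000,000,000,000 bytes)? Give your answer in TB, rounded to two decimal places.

5.848 PiB = 5.848 × 2^50 bytes = 6,584,262,655,215,665.152 bytes
1 TB = 10^12 bytes = 1,000,000,000,000 bytes
6,584,262,655,215,665.152 / 1,000,000,000,000 = 6,584.26 TB

6,584.26 TB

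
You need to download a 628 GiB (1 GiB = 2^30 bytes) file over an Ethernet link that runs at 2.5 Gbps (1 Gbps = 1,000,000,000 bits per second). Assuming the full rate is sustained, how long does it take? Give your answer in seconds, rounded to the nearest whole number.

2,158 seconds

628 GiB = 674,309,865,472 bytes = 5,394,478,923,776 bits
2.5 Gbps = 2,500,000,000 bits/s
time = 5,394,478,923,776 / 2,500,000,000 = 2,158 s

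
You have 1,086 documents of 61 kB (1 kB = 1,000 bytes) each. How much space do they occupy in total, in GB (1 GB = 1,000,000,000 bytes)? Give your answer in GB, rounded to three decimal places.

Total = 1,086 × 61 kB = 66,246 kB
= 66,246 × 1,000 bytes = 66,246,000 bytes
1 GB = 1,000,000,000 bytes
66,246,000 / 1,000,000,000 = 0.066 GB

0.066 GB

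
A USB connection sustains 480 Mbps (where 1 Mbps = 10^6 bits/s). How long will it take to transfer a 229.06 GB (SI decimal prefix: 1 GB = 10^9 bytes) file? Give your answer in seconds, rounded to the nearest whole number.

3,818 seconds

229.06 GB = 229,060,000,000 bytes = 1,832,480,000,000 bits
480 Mbps = 480,000,000 bits/s
time = 1,832,480,000,000 / 480,000,000 = 3,818 s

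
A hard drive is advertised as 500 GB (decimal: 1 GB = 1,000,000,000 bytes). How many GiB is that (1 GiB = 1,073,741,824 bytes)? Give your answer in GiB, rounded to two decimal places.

500 GB × 1,000,000,000 bytes/GB = 500,000,000,000 bytes
1 GiB = 2^30 bytes = 1,073,741,824 bytes
500,000,000,000 / 1,073,741,824 = 465.66 GiB

465.66 GiB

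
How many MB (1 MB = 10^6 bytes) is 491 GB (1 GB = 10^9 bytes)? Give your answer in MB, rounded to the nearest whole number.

491,000 MB

491 GB = 491 × 10^9 bytes = 491,000,000,000 bytes
1 MB = 10^6 bytes = 1,000,000 bytes
491,000,000,000 / 1,000,000 = 491,000 MB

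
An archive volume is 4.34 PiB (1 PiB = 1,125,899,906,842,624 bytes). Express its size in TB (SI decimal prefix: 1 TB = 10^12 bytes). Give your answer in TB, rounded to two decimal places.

4.34 PiB = 4.34 × 2^50 bytes = 4,886,405,595,696,988.16 bytes
1 TB = 10^12 bytes = 1,000,000,000,000 bytes
4,886,405,595,696,988.16 / 1,000,000,000,000 = 4,886.41 TB

4,886.41 TB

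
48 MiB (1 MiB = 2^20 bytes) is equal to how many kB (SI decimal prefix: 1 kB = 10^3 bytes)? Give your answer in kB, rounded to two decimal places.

48 MiB = 48 × 2^20 bytes = 50,331,648 bytes
1 kB = 10^3 bytes = 1,000 bytes
50,331,648 / 1,000 = 50,331.65 kB

50,331.65 kB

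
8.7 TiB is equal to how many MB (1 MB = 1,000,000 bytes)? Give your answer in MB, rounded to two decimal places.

9,565,751.16 MB

8.7 TiB = 8.7 × 2^40 bytes = 9,565,751,161,651.2 bytes
1 MB = 1,000,000 bytes
9,565,751,161,651.2 / 1,000,000 = 9,565,751.16 MB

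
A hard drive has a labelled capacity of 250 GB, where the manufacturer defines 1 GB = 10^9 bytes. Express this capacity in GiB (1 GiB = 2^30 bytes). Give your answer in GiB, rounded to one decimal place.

250 GB = 250 × 10^9 bytes = 250,000,000,000 bytes
1 GiB = 2^30 bytes = 1,073,741,824 bytes
250,000,000,000 / 1,073,741,824 = 232.8 GiB

232.8 GiB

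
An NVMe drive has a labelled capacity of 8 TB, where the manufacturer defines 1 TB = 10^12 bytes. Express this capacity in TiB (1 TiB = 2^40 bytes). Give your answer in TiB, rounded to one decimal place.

7.3 TiB

8 TB × 1,000,000,000,000 bytes/TB = 8,000,000,000,000 bytes
1 TiB = 1,099,511,627,776 bytes
8,000,000,000,000 / 1,099,511,627,776 = 7.3 TiB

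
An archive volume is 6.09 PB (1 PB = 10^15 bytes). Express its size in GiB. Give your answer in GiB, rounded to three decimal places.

6.09 PB = 6.09 × 10^15 bytes = 6,090,000,000,000,000 bytes
1 GiB = 2^30 bytes = 1,073,741,824 bytes
6,090,000,000,000,000 / 1,073,741,824 = 5,671,754.479 GiB

5,671,754.479 GiB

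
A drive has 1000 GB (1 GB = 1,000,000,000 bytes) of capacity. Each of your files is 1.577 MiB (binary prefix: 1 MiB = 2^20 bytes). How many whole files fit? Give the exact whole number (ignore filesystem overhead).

Capacity: 1000 GB = 1,000,000,000,000 bytes
Per item: 1.577 MiB = 1,653,604.352 bytes
⌊1,000,000,000,000 / 1,653,604.352⌋ = 604,739

604,739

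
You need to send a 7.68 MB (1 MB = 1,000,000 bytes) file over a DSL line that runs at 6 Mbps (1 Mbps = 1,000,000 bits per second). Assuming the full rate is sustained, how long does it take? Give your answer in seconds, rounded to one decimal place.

7.68 MB = 7,680,000 bytes = 61,440,000 bits
6 Mbps = 6,000,000 bits/s
time = 61,440,000 / 6,000,000 = 10.2 s

10.2 seconds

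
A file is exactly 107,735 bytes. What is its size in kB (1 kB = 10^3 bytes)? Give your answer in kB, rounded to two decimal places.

107.74 kB

107,735 bytes given.
1 kB = 10^3 bytes = 1,000 bytes
107,735 / 1,000 = 107.74 kB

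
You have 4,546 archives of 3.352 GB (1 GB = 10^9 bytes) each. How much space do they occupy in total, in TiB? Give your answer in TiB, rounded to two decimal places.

13.86 TiB

Total = 4,546 × 3.352 GB = 15238.192 GB
= 15238.192 × 1,000,000,000 bytes = 15,238,192,000,000 bytes
1 TiB = 1,099,511,627,776 bytes
15,238,192,000,000 / 1,099,511,627,776 = 13.86 TiB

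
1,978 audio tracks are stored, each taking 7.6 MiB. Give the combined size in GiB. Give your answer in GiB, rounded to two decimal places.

Total = 1,978 × 7.6 MiB = 15032.8 MiB
= 15032.8 × 1,048,576 bytes = 15,763,033,292.8 bytes
1 GiB = 1,073,741,824 bytes
15,763,033,292.8 / 1,073,741,824 = 14.68 GiB

14.68 GiB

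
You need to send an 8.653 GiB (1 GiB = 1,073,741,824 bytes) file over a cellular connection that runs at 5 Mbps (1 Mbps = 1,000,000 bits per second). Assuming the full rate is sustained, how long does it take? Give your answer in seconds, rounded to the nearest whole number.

14,866 seconds

8.653 GiB = 9,291,088,003.072 bytes = 74,328,704,024.576 bits
5 Mbps = 5,000,000 bits/s
time = 74,328,704,024.576 / 5,000,000 = 14,866 s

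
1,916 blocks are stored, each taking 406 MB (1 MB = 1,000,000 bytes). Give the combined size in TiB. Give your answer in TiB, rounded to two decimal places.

Total = 1,916 × 406 MB = 777,896 MB
= 777,896 × 1,000,000 bytes = 777,896,000,000 bytes
1 TiB = 1,099,511,627,776 bytes
777,896,000,000 / 1,099,511,627,776 = 0.71 TiB

0.71 TiB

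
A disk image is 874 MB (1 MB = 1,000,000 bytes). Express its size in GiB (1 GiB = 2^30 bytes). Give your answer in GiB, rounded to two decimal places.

0.81 GiB

874 MB × 1,000,000 bytes/MB = 874,000,000 bytes
1 GiB = 1,073,741,824 bytes
874,000,000 / 1,073,741,824 = 0.81 GiB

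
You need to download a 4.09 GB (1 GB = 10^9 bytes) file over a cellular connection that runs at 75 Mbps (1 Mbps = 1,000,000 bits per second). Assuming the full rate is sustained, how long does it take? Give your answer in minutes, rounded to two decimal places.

7.27 minutes

4.09 GB = 4,090,000,000 bytes = 32,720,000,000 bits
75 Mbps = 75,000,000 bits/s
time = 32,720,000,000 / 75,000,000 = 436.267 s
436.267 s / 60 = 7.27 minutes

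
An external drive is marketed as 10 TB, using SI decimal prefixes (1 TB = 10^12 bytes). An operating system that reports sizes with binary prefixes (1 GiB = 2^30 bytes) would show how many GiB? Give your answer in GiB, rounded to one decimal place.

9,313.2 GiB

10 TB × 1,000,000,000,000 bytes/TB = 10,000,000,000,000 bytes
1 GiB = 2^30 bytes = 1,073,741,824 bytes
10,000,000,000,000 / 1,073,741,824 = 9,313.2 GiB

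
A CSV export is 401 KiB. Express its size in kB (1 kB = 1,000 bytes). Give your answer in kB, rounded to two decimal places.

401 KiB = 401 × 2^10 bytes = 410,624 bytes
1 kB = 1,000 bytes
410,624 / 1,000 = 410.62 kB

410.62 kB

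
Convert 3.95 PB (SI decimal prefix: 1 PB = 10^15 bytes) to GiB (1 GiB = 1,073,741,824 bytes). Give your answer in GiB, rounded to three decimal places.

3.95 PB × 1,000,000,000,000,000 bytes/PB = 3,950,000,000,000,000 bytes
1 GiB = 1,073,741,824 bytes
3,950,000,000,000,000 / 1,073,741,824 = 3,678,724.170 GiB

3,678,724.170 GiB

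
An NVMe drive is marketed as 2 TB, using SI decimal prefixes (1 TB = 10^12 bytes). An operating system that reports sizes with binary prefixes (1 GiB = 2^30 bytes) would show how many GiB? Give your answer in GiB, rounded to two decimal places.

2 TB = 2 × 10^12 bytes = 2,000,000,000,000 bytes
1 GiB = 2^30 bytes = 1,073,741,824 bytes
2,000,000,000,000 / 1,073,741,824 = 1,862.65 GiB

1,862.65 GiB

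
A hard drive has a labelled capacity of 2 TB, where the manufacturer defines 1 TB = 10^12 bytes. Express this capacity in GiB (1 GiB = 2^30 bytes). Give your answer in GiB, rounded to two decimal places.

2 TB × 1,000,000,000,000 bytes/TB = 2,000,000,000,000 bytes
1 GiB = 2^30 bytes = 1,073,741,824 bytes
2,000,000,000,000 / 1,073,741,824 = 1,862.65 GiB

1,862.65 GiB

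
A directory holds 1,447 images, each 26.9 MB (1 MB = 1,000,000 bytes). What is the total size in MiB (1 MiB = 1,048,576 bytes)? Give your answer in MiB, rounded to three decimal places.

37,121.105 MiB

Total = 1,447 × 26.9 MB = 38924.3 MB
= 38924.3 × 1,000,000 bytes = 38,924,300,000 bytes
1 MiB = 1,048,576 bytes
38,924,300,000 / 1,048,576 = 37,121.105 MiB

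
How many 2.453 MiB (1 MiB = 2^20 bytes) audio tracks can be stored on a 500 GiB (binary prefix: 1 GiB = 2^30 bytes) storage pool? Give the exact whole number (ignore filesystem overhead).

208,724

Capacity: 500 GiB = 536,870,912,000 bytes
Per item: 2.453 MiB = 2,572,156.928 bytes
⌊536,870,912,000 / 2,572,156.928⌋ = 208,724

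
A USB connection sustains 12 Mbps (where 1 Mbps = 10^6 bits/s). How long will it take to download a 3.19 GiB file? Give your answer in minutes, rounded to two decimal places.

38.06 minutes

3.19 GiB = 3,425,236,418.56 bytes = 27,401,891,348.48 bits
12 Mbps = 12,000,000 bits/s
time = 27,401,891,348.48 / 12,000,000 = 2,283.491 s
2,283.491 s / 60 = 38.06 minutes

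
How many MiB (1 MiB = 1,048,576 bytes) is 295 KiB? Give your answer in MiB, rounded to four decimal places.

295 KiB × 1,024 bytes/KiB = 302,080 bytes
1 MiB = 1,048,576 bytes
302,080 / 1,048,576 = 0.2881 MiB

0.2881 MiB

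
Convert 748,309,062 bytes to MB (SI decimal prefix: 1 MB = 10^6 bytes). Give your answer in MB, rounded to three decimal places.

748,309,062 bytes given.
1 MB = 10^6 bytes = 1,000,000 bytes
748,309,062 / 1,000,000 = 748.309 MB

748.309 MB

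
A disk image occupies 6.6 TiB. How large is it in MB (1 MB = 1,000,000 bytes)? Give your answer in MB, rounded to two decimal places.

7,256,776.74 MB

6.6 TiB × 1,099,511,627,776 bytes/TiB = 7,256,776,743,321.6 bytes
1 MB = 10^6 bytes = 1,000,000 bytes
7,256,776,743,321.6 / 1,000,000 = 7,256,776.74 MB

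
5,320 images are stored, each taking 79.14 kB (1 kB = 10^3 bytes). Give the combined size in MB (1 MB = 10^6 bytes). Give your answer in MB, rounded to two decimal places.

Total = 5,320 × 79.14 kB = 421024.8 kB
= 421024.8 × 1,000 bytes = 421,024,800 bytes
1 MB = 1,000,000 bytes
421,024,800 / 1,000,000 = 421.02 MB

421.02 MB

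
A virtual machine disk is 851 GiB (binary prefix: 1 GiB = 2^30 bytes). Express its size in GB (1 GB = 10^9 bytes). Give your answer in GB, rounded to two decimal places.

851 GiB × 1,073,741,824 bytes/GiB = 913,754,292,224 bytes
1 GB = 10^9 bytes = 1,000,000,000 bytes
913,754,292,224 / 1,000,000,000 = 913.75 GB

913.75 GB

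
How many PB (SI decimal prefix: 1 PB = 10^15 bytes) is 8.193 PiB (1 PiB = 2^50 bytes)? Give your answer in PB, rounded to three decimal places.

8.193 PiB = 8.193 × 2^50 bytes = 9,224,497,936,761,618.432 bytes
1 PB = 10^15 bytes = 1,000,000,000,000,000 bytes
9,224,497,936,761,618.432 / 1,000,000,000,000,000 = 9.224 PB

9.224 PB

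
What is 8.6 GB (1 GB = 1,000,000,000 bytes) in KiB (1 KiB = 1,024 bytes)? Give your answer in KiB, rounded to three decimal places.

8,398,437.500 KiB

8.6 GB × 1,000,000,000 bytes/GB = 8,600,000,000 bytes
1 KiB = 2^10 bytes = 1,024 bytes
8,600,000,000 / 1,024 = 8,398,437.500 KiB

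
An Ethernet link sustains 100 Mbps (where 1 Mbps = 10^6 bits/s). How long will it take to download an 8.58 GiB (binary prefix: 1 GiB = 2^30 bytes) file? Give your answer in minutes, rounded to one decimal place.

12.3 minutes

8.58 GiB = 9,212,704,849.92 bytes = 73,701,638,799.36 bits
100 Mbps = 100,000,000 bits/s
time = 73,701,638,799.36 / 100,000,000 = 737.02 s
737.02 s / 60 = 12.3 minutes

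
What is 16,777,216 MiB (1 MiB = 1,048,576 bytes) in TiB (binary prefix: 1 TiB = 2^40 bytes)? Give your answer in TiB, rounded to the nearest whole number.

16 TiB

16,777,216 MiB = 16,777,216 × 2^20 bytes = 17,592,186,044,416 bytes
1 TiB = 2^40 bytes = 1,099,511,627,776 bytes
17,592,186,044,416 / 1,099,511,627,776 = 16 TiB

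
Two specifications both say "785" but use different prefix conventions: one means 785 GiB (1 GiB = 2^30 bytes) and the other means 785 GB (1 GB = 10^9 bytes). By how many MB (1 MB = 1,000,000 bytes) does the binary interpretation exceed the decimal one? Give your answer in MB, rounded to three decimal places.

785 GiB = 785 × 1,073,741,824 = 842,887,331,840 bytes
785 GB = 785 × 1,000,000,000 = 785,000,000,000 bytes
difference = 57,887,331,840 bytes
57,887,331,840 / 1,000,000 = 57,887.332 MB

57,887.332 MB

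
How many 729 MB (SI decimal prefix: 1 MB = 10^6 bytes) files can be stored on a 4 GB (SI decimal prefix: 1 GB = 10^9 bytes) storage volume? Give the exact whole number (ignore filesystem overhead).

5

Capacity: 4 GB = 4,000,000,000 bytes
Per item: 729 MB = 729,000,000 bytes
⌊4,000,000,000 / 729,000,000⌋ = 5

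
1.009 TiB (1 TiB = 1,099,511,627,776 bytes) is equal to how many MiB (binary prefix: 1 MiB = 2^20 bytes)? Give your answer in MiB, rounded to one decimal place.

1,058,013.2 MiB

1.009 TiB = 1.009 × 2^40 bytes = 1,109,407,232,425.984 bytes
1 MiB = 2^20 bytes = 1,048,576 bytes
1,109,407,232,425.984 / 1,048,576 = 1,058,013.2 MiB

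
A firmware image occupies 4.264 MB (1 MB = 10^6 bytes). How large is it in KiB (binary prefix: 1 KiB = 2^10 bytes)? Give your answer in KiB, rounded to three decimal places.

4.264 MB = 4.264 × 10^6 bytes = 4,264,000 bytes
1 KiB = 1,024 bytes
4,264,000 / 1,024 = 4,164.063 KiB

4,164.063 KiB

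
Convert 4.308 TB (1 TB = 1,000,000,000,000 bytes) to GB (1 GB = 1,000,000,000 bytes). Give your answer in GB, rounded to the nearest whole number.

4.308 TB × 1,000,000,000,000 bytes/TB = 4,308,000,000,000 bytes
1 GB = 1,000,000,000 bytes
4,308,000,000,000 / 1,000,000,000 = 4,308 GB

4,308 GB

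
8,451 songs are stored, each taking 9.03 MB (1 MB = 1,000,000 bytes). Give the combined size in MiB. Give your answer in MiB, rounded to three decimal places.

Total = 8,451 × 9.03 MB = 76312.53 MB
= 76312.53 × 1,000,000 bytes = 76,312,530,000 bytes
1 MiB = 1,048,576 bytes
76,312,530,000 / 1,048,576 = 72,777.300 MiB

72,777.300 MiB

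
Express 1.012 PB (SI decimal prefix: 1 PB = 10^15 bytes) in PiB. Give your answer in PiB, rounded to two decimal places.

0.90 PiB

1.012 PB = 1.012 × 10^15 bytes = 1,012,000,000,000,000 bytes
1 PiB = 2^50 bytes = 1,125,899,906,842,624 bytes
1,012,000,000,000,000 / 1,125,899,906,842,624 = 0.90 PiB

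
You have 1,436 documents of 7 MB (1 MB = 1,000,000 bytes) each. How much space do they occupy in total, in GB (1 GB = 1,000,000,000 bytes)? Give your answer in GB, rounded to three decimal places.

10.052 GB

Total = 1,436 × 7 MB = 10,052 MB
= 10,052 × 1,000,000 bytes = 10,052,000,000 bytes
1 GB = 1,000,000,000 bytes
10,052,000,000 / 1,000,000,000 = 10.052 GB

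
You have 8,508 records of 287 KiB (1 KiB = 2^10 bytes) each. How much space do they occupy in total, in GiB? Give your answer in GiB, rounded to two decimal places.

2.33 GiB

Total = 8,508 × 287 KiB = 2,441,796 KiB
= 2,441,796 × 1,024 bytes = 2,500,399,104 bytes
1 GiB = 1,073,741,824 bytes
2,500,399,104 / 1,073,741,824 = 2.33 GiB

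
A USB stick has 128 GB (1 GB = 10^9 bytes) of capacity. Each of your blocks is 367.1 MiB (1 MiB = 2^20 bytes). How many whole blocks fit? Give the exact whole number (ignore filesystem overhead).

Capacity: 128 GB = 128,000,000,000 bytes
Per item: 367.1 MiB = 384,932,249.6 bytes
⌊128,000,000,000 / 384,932,249.6⌋ = 332

332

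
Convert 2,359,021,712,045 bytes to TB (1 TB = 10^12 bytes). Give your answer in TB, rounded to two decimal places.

2.36 TB

2,359,021,712,045 bytes given.
1 TB = 10^12 bytes = 1,000,000,000,000 bytes
2,359,021,712,045 / 1,000,000,000,000 = 2.36 TB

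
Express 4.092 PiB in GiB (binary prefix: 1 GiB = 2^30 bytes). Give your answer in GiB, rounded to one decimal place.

4,290,773.0 GiB

4.092 PiB × 1,125,899,906,842,624 bytes/PiB = 4,607,182,418,800,017.408 bytes
1 GiB = 2^30 bytes = 1,073,741,824 bytes
4,607,182,418,800,017.408 / 1,073,741,824 = 4,290,773.0 GiB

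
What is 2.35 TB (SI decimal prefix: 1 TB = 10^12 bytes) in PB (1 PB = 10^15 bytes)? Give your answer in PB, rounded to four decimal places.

0.0024 PB

2.35 TB = 2.35 × 10^12 bytes = 2,350,000,000,000 bytes
1 PB = 10^15 bytes = 1,000,000,000,000,000 bytes
2,350,000,000,000 / 1,000,000,000,000,000 = 0.0024 PB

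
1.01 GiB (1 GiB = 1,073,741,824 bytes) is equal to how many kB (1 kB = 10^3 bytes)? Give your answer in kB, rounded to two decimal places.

1,084,479.24 kB

1.01 GiB × 1,073,741,824 bytes/GiB = 1,084,479,242.24 bytes
1 kB = 1,000 bytes
1,084,479,242.24 / 1,000 = 1,084,479.24 kB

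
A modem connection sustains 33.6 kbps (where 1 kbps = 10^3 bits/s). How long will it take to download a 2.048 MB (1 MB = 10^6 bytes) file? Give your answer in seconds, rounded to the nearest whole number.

488 seconds

2.048 MB = 2,048,000 bytes = 16,384,000 bits
33.6 kbps = 33,600 bits/s
time = 16,384,000 / 33,600 = 488 s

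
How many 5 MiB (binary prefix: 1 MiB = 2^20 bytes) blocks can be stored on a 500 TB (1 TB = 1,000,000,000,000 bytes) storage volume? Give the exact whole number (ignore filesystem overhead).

Capacity: 500 TB = 500,000,000,000,000 bytes
Per item: 5 MiB = 5,242,880 bytes
⌊500,000,000,000,000 / 5,242,880⌋ = 95,367,431

95,367,431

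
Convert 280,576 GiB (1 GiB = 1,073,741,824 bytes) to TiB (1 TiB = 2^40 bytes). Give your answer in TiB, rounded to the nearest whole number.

274 TiB

280,576 GiB = 280,576 × 2^30 bytes = 301,266,186,010,624 bytes
1 TiB = 1,099,511,627,776 bytes
301,266,186,010,624 / 1,099,511,627,776 = 274 TiB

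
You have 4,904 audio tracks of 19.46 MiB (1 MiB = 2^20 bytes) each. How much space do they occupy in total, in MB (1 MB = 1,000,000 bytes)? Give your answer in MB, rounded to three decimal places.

100,067.537 MB

Total = 4,904 × 19.46 MiB = 95431.84 MiB
= 95431.84 × 1,048,576 bytes = 100,067,537,059.84 bytes
1 MB = 1,000,000 bytes
100,067,537,059.84 / 1,000,000 = 100,067.537 MB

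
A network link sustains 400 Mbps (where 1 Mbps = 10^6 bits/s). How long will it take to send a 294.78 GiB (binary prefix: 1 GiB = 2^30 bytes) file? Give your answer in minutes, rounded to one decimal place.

105.5 minutes

294.78 GiB = 316,517,614,878.72 bytes = 2,532,140,919,029.76 bits
400 Mbps = 400,000,000 bits/s
time = 2,532,140,919,029.76 / 400,000,000 = 6,330.35 s
6,330.35 s / 60 = 105.5 minutes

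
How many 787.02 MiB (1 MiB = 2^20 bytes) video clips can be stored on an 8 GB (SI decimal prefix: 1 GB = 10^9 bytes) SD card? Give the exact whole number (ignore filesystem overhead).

9

Capacity: 8 GB = 8,000,000,000 bytes
Per item: 787.02 MiB = 825,250,283.52 bytes
⌊8,000,000,000 / 825,250,283.52⌋ = 9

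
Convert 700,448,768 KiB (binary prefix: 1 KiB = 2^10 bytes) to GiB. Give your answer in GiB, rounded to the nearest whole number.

700,448,768 KiB = 700,448,768 × 2^10 bytes = 717,259,538,432 bytes
1 GiB = 2^30 bytes = 1,073,741,824 bytes
717,259,538,432 / 1,073,741,824 = 668 GiB

668 GiB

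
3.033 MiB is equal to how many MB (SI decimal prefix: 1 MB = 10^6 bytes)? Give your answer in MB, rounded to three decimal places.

3.180 MB

3.033 MiB = 3.033 × 2^20 bytes = 3,180,331.008 bytes
1 MB = 10^6 bytes = 1,000,000 bytes
3,180,331.008 / 1,000,000 = 3.180 MB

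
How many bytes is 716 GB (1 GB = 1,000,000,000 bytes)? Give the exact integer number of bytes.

716 × 1,000,000,000 = 716,000,000,000 bytes

716,000,000,000 bytes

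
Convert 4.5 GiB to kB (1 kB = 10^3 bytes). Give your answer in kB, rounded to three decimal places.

4.5 GiB = 4.5 × 2^30 bytes = 4,831,838,208 bytes
1 kB = 10^3 bytes = 1,000 bytes
4,831,838,208 / 1,000 = 4,831,838.208 kB

4,831,838.208 kB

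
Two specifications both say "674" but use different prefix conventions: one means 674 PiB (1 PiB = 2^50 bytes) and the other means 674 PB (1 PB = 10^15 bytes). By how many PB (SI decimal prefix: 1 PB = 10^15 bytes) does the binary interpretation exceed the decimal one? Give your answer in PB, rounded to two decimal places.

674 PiB = 674 × 1,125,899,906,842,624 = 758,856,537,211,928,576 bytes
674 PB = 674 × 1,000,000,000,000,000 = 674,000,000,000,000,000 bytes
difference = 84,856,537,211,928,576 bytes
84,856,537,211,928,576 / 1,000,000,000,000,000 = 84.86 PB

84.86 PB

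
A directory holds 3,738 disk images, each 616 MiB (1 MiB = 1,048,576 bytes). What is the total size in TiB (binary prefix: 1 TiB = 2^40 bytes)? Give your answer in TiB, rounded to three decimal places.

2.196 TiB

Total = 3,738 × 616 MiB = 2,302,608 MiB
= 2,302,608 × 1,048,576 bytes = 2,414,459,486,208 bytes
1 TiB = 1,099,511,627,776 bytes
2,414,459,486,208 / 1,099,511,627,776 = 2.196 TiB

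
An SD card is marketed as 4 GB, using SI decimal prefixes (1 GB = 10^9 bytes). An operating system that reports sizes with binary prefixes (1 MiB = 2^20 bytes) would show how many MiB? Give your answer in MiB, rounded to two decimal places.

3,814.70 MiB

4 GB × 1,000,000,000 bytes/GB = 4,000,000,000 bytes
1 MiB = 1,048,576 bytes
4,000,000,000 / 1,048,576 = 3,814.70 MiB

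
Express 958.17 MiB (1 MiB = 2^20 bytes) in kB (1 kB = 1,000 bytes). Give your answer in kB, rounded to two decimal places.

958.17 MiB × 1,048,576 bytes/MiB = 1,004,714,065.92 bytes
1 kB = 1,000 bytes
1,004,714,065.92 / 1,000 = 1,004,714.07 kB

1,004,714.07 kB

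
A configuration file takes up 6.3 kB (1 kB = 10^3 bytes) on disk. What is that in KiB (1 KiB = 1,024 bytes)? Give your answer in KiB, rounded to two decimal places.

6.3 kB = 6.3 × 10^3 bytes = 6,300 bytes
1 KiB = 1,024 bytes
6,300 / 1,024 = 6.15 KiB

6.15 KiB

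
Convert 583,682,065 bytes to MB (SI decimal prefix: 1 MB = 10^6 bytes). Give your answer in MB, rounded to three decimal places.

583,682,065 bytes given.
1 MB = 1,000,000 bytes
583,682,065 / 1,000,000 = 583.682 MB

583.682 MB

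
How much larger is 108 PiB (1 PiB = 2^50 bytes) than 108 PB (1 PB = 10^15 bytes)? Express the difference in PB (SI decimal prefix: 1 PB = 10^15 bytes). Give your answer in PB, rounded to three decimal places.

108 PiB = 108 × 1,125,899,906,842,624 = 121,597,189,939,003,392 bytes
108 PB = 108 × 1,000,000,000,000,000 = 108,000,000,000,000,000 bytes
difference = 13,597,189,939,003,392 bytes
13,597,189,939,003,392 / 1,000,000,000,000,000 = 13.597 PB

13.597 PB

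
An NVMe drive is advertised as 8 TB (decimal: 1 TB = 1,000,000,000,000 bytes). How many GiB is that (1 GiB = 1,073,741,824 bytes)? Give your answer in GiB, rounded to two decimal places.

7,450.58 GiB

8 TB × 1,000,000,000,000 bytes/TB = 8,000,000,000,000 bytes
1 GiB = 2^30 bytes = 1,073,741,824 bytes
8,000,000,000,000 / 1,073,741,824 = 7,450.58 GiB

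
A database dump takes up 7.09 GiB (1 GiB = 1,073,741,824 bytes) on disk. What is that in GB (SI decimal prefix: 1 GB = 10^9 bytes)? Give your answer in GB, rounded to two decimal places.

7.61 GB

7.09 GiB = 7.09 × 2^30 bytes = 7,612,829,532.16 bytes
1 GB = 1,000,000,000 bytes
7,612,829,532.16 / 1,000,000,000 = 7.61 GB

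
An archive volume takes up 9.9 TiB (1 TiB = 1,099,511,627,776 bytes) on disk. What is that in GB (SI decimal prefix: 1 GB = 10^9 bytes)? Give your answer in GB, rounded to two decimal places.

9.9 TiB × 1,099,511,627,776 bytes/TiB = 10,885,165,114,982.4 bytes
1 GB = 1,000,000,000 bytes
10,885,165,114,982.4 / 1,000,000,000 = 10,885.17 GB

10,885.17 GB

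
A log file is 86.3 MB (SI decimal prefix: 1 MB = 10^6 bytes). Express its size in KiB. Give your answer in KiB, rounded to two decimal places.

86.3 MB = 86.3 × 10^6 bytes = 86,300,000 bytes
1 KiB = 2^10 bytes = 1,024 bytes
86,300,000 / 1,024 = 84,277.34 KiB

84,277.34 KiB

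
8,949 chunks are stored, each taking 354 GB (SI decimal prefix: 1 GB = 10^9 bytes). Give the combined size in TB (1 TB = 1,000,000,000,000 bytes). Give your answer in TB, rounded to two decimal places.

3,167.95 TB

Total = 8,949 × 354 GB = 3,167,946 GB
= 3,167,946 × 1,000,000,000 bytes = 3,167,946,000,000,000 bytes
1 TB = 1,000,000,000,000 bytes
3,167,946,000,000,000 / 1,000,000,000,000 = 3,167.95 TB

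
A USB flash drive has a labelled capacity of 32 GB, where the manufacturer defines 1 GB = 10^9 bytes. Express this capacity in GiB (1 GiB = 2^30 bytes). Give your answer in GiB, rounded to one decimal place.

29.8 GiB

32 GB = 32 × 10^9 bytes = 32,000,000,000 bytes
1 GiB = 1,073,741,824 bytes
32,000,000,000 / 1,073,741,824 = 29.8 GiB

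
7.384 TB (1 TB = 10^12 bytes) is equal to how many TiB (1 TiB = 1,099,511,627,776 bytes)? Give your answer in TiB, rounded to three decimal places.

7.384 TB = 7.384 × 10^12 bytes = 7,384,000,000,000 bytes
1 TiB = 1,099,511,627,776 bytes
7,384,000,000,000 / 1,099,511,627,776 = 6.716 TiB

6.716 TiB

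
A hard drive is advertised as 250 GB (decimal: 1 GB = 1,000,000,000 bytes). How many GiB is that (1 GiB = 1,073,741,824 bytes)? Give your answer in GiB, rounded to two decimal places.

232.83 GiB

250 GB = 250 × 10^9 bytes = 250,000,000,000 bytes
1 GiB = 2^30 bytes = 1,073,741,824 bytes
250,000,000,000 / 1,073,741,824 = 232.83 GiB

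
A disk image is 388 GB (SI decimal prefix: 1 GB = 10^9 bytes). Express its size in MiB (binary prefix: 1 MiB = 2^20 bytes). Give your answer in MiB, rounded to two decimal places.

370,025.63 MiB

388 GB = 388 × 10^9 bytes = 388,000,000,000 bytes
1 MiB = 2^20 bytes = 1,048,576 bytes
388,000,000,000 / 1,048,576 = 370,025.63 MiB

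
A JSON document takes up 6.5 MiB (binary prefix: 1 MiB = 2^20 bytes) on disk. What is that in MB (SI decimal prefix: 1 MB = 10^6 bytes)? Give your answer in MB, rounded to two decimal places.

6.5 MiB × 1,048,576 bytes/MiB = 6,815,744 bytes
1 MB = 10^6 bytes = 1,000,000 bytes
6,815,744 / 1,000,000 = 6.82 MB

6.82 MB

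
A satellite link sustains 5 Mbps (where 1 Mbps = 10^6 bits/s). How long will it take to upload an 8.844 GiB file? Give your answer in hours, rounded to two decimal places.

4.22 hours

8.844 GiB = 9,496,172,691.456 bytes = 75,969,381,531.648 bits
5 Mbps = 5,000,000 bits/s
time = 75,969,381,531.648 / 5,000,000 = 15,193.8763 s
15,193.8763 s / 3600 = 4.22 hours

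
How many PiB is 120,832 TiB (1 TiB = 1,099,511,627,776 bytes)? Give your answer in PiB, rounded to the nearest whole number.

118 PiB

120,832 TiB = 120,832 × 2^40 bytes = 132,856,189,007,429,632 bytes
1 PiB = 2^50 bytes = 1,125,899,906,842,624 bytes
132,856,189,007,429,632 / 1,125,899,906,842,624 = 118 PiB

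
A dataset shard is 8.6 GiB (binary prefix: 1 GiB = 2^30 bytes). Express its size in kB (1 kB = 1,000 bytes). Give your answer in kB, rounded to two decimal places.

8.6 GiB × 1,073,741,824 bytes/GiB = 9,234,179,686.4 bytes
1 kB = 10^3 bytes = 1,000 bytes
9,234,179,686.4 / 1,000 = 9,234,179.69 kB

9,234,179.69 kB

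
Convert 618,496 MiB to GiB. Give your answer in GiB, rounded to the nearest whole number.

618,496 MiB × 1,048,576 bytes/MiB = 648,540,061,696 bytes
1 GiB = 1,073,741,824 bytes
648,540,061,696 / 1,073,741,824 = 604 GiB

604 GiB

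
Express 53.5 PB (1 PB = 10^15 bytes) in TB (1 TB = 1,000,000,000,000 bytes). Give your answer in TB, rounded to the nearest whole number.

53.5 PB × 1,000,000,000,000,000 bytes/PB = 53,500,000,000,000,000 bytes
1 TB = 1,000,000,000,000 bytes
53,500,000,000,000,000 / 1,000,000,000,000 = 53,500 TB

53,500 TB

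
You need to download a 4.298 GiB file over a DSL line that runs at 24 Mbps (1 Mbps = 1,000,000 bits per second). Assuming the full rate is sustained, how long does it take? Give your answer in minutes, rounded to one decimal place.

25.6 minutes

4.298 GiB = 4,614,942,359.552 bytes = 36,919,538,876.416 bits
24 Mbps = 24,000,000 bits/s
time = 36,919,538,876.416 / 24,000,000 = 1,538.31 s
1,538.31 s / 60 = 25.6 minutes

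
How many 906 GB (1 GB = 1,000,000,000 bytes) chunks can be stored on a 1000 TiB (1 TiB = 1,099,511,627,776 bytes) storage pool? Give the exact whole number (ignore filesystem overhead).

1,213

Capacity: 1000 TiB = 1,099,511,627,776,000 bytes
Per item: 906 GB = 906,000,000,000 bytes
⌊1,099,511,627,776,000 / 906,000,000,000⌋ = 1,213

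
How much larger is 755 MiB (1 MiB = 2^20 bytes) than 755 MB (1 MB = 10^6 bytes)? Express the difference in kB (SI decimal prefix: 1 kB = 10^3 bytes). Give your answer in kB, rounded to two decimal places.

755 MiB = 755 × 1,048,576 = 791,674,880 bytes
755 MB = 755 × 1,000,000 = 755,000,000 bytes
difference = 36,674,880 bytes
36,674,880 / 1,000 = 36,674.88 kB

36,674.88 kB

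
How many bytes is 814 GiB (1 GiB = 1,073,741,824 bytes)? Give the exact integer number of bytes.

874,025,844,736 bytes

814 × 1,073,741,824 = 874,025,844,736 bytes  (1 GiB = 2^30 bytes)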